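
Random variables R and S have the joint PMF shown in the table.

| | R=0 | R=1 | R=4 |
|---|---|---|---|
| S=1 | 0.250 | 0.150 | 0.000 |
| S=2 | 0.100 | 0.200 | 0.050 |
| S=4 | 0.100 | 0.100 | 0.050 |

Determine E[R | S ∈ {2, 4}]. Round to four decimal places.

P(S ∈ {2, 4}) = 0.600.
Σ R·P over the event = 0·(0.100) + 0·(0.100) + 1·(0.200) + 1·(0.100) + 4·(0.050) + 4·(0.050) = 0.700.
E[R | S ∈ {2, 4}] = (0.700) / (0.600) = 1.1667.

1.1667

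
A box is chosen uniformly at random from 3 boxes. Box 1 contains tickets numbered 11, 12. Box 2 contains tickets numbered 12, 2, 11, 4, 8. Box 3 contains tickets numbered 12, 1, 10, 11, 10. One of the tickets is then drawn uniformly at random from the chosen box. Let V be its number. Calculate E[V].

277/30

E[V | box 1] = (11+12)/2 = 23/2.
E[V | box 2] = (12+2+11+4+8)/5 = 37/5.
E[V | box 3] = (12+1+10+11+10)/5 = 44/5.
E[V] = (1/3)·(23/2) + (1/3)·(37/5) + (1/3)·(44/5) = 277/30.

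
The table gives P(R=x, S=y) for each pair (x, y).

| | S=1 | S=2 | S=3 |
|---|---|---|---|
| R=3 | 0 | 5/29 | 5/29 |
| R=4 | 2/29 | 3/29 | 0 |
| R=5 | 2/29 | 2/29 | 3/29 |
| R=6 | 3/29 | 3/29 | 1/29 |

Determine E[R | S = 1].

36/7

P(S = 1) = 7/29.
Σ R·P over the event = 4·(2/29) + 5·(2/29) + 6·(3/29) = 36/29.
E[R | S = 1] = (36/29) / (7/29) = 36/7.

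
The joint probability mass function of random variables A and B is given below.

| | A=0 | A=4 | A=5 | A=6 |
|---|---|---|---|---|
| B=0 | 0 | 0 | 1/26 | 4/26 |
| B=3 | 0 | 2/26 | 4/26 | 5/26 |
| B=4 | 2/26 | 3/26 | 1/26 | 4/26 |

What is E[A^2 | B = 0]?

169/5

P(B = 0) = 5/26.
Summing A^2·P(A=x,B=y) over the conditioning event gives 13/2.
E[A^2 | B = 0] = (13/2) / (5/26) = 169/5.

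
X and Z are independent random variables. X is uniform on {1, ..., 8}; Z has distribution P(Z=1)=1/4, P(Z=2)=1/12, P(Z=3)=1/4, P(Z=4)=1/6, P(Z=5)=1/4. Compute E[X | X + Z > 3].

P(X + Z > 3) = 89/96.
Summing X·P(x,y) over outcomes with X + Z > 3 gives 211/48.
E[X | X + Z > 3] = (211/48) / (89/96) = 422/89.

422/89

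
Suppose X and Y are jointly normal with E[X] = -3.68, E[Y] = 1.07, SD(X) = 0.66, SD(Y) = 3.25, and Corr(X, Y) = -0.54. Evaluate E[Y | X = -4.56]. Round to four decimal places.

3.4100

The regression of Y on X has slope ρ·σ_Y/σ_X and passes through (μ_X, μ_Y).
E[Y | X=-4.56] = 1.07 + (-0.54)·(3.25/0.66)·(-4.56 − (-3.68)) = 1.07 + (-2.6591)·(-0.88) = 3.4100.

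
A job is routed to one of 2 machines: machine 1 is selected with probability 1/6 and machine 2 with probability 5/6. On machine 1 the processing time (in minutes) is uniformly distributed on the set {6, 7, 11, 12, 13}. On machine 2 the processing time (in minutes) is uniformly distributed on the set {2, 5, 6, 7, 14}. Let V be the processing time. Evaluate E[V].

73/10

E[V | machine 1] = (6+7+11+12+13)/5 = 49/5.
E[V | machine 2] = (2+5+6+7+14)/5 = 34/5.
E[V] = (1/6)·(49/5) + (5/6)·(34/5) = 73/10.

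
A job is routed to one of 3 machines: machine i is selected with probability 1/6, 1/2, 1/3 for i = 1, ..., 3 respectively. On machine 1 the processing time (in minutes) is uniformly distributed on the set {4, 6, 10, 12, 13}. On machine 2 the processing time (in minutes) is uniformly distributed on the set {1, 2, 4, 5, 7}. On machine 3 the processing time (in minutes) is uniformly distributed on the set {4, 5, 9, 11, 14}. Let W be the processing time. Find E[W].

94/15

E[W | machine 1] = (4+6+10+12+13)/5 = 9.
E[W | machine 2] = (1+2+4+5+7)/5 = 19/5.
E[W | machine 3] = (4+5+9+11+14)/5 = 43/5.
E[W] = (1/6)·(9) + (1/2)·(19/5) + (1/3)·(43/5) = 94/15.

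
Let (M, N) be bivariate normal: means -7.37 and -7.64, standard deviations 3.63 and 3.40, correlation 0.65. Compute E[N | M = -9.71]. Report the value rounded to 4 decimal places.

-9.0646

The regression of N on M has slope ρ·σ_N/σ_M and passes through (μ_M, μ_N).
E[N | M=-9.71] = -7.64 + (0.65)·(3.40/3.63)·(-9.71 − (-7.37)) = -7.64 + (0.60882)·(-2.34) = -9.0646.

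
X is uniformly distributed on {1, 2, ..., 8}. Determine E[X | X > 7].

Given X > 7, X is equally likely to be any of {8}.
E[X | X > 7] = (8) / 1 = 8.

8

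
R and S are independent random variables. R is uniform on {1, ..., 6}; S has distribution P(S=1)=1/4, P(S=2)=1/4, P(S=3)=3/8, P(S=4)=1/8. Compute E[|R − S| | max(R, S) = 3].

15/13

P(max(R, S) = 3) = 13/48.
Summing |R−S|·P(x,y) over outcomes with max(R, S) = 3 gives 5/16.
E[|R − S| | max(R, S) = 3] = (5/16) / (13/48) = 15/13.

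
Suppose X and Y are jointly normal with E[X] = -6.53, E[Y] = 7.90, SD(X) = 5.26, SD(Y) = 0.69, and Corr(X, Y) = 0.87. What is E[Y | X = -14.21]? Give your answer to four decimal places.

7.0235

E[Y | X=x] = μ_Y + ρ(σ_Y/σ_X)(x − μ_X) for jointly normal variables.
E[Y | X=-14.21] = 7.90 + (0.87)·(0.69/5.26)·(-14.21 − (-6.53)) = 7.90 + (0.11413)·(-7.68) = 7.0235.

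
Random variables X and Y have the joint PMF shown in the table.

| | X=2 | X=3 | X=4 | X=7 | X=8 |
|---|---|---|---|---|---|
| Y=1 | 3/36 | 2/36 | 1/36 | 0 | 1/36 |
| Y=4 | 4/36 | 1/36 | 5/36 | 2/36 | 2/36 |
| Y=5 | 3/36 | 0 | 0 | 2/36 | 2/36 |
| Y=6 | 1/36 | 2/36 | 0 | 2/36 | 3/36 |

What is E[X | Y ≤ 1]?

P(Y ≤ 1) = 7/36.
Σ X·P over the event = 2·(3/36) + 3·(2/36) + 4·(1/36) + 8·(1/36) = 2/3.
E[X | Y ≤ 1] = (2/3) / (7/36) = 24/7.

24/7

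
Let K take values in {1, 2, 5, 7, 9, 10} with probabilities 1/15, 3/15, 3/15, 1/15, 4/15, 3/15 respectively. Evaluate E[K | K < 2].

P(K < 2) = 1/15.
Σ over the event: 1·1/15 = 1/15.
E[K | K < 2] = (1/15) / (1/15) = 1.

1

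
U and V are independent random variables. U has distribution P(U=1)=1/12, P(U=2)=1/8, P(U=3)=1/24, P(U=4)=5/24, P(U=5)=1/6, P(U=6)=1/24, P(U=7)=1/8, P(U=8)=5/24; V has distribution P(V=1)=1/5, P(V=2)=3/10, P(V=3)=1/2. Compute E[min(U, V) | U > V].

428/191

P(U > V) = 191/240.
Summing min(U,V)·P(x,y) over outcomes with U > V gives 107/60.
E[min(U, V) | U > V] = (107/60) / (191/240) = 428/191.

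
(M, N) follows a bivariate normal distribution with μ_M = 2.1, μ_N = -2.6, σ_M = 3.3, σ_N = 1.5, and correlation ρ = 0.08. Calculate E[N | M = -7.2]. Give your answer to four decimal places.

E[N | M=x] = μ_N + ρ(σ_N/σ_M)(x − μ_M) for jointly normal variables.
E[N | M=-7.2] = -2.6 + (0.08)·(1.5/3.3)·(-7.2 − (2.1)) = -2.6 + (0.036364)·(-9.3) = -2.9382.

-2.9382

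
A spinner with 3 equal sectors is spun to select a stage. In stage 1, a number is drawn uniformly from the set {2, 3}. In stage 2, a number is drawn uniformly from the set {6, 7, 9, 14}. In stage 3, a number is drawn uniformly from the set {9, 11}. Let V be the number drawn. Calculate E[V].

E[V | stage 1] = (2+3)/2 = 5/2.
E[V | stage 2] = (6+7+9+14)/4 = 9.
E[V | stage 3] = (9+11)/2 = 10.
By the law of total expectation,
E[V] = (1/3)·(5/2) + (1/3)·(9) + (1/3)·(10) = 43/6.

43/6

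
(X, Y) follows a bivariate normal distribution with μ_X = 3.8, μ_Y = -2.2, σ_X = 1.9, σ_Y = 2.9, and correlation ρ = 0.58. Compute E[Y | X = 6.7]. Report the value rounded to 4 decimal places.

The regression of Y on X has slope ρ·σ_Y/σ_X and passes through (μ_X, μ_Y).
E[Y | X=6.7] = -2.2 + (0.58)·(2.9/1.9)·(6.7 − (3.8)) = -2.2 + (0.88526)·(2.9) = 0.3673.

0.3673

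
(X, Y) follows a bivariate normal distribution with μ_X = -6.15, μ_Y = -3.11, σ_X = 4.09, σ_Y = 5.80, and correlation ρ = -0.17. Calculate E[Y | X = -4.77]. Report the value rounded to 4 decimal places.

E[Y | X=x] = μ_Y + ρ(σ_Y/σ_X)(x − μ_X) for jointly normal variables.
E[Y | X=-4.77] = -3.11 + (-0.17)·(5.80/4.09)·(-4.77 − (-6.15)) = -3.11 + (-0.24108)·(1.38) = -3.4427.

-3.4427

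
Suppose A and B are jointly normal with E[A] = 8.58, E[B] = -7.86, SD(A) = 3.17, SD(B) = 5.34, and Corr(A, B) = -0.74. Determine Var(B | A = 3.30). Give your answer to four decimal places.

The conditional variance in a bivariate normal is σ_B²(1 − ρ²), independent of x.
Var(B | A=3.30) = (5.34)²·(1 − (-0.74)²) = 28.5156·0.4524 = 12.9005.

12.9005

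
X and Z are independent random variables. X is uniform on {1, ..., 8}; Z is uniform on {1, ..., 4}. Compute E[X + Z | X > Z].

87/11

P(X > Z) = 11/16.
Summing (X+Z)·P(x,y) over outcomes with X > Z gives 87/16.
E[X + Z | X > Z] = (87/16) / (11/16) = 87/11.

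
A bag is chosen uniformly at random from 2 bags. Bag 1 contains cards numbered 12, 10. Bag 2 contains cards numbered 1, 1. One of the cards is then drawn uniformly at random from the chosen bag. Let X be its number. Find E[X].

6

E[X | bag 1] = (12+10)/2 = 11.
E[X | bag 2] = (1+1)/2 = 1.
By the law of total expectation,
E[X] = (1/2)·(11) + (1/2)·(1) = 6.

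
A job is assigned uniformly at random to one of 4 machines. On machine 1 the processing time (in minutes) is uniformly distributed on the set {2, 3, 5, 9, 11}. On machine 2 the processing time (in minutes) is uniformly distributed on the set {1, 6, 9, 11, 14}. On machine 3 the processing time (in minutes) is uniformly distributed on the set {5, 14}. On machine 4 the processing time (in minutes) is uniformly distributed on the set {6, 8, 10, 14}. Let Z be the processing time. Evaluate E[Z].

83/10

E[Z | machine 1] = (2+3+5+9+11)/5 = 6.
E[Z | machine 2] = (1+6+9+11+14)/5 = 41/5.
E[Z | machine 3] = (5+14)/2 = 19/2.
E[Z | machine 4] = (6+8+10+14)/4 = 19/2.
By the law of total expectation,
E[Z] = (1/4)·(6) + (1/4)·(41/5) + (1/4)·(19/2) + (1/4)·(19/2) = 83/10.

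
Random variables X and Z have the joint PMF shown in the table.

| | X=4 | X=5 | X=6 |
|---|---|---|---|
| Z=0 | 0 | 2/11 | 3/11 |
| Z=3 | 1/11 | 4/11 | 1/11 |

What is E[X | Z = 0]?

P(Z = 0) = 5/11.
Σ X·P over the event = 5·(2/11) + 6·(3/11) = 28/11.
E[X | Z = 0] = (28/11) / (5/11) = 28/5.

28/5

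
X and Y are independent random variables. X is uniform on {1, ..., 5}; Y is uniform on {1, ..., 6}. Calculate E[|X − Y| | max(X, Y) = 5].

P(max(X, Y) = 5) = 3/10.
Summing |X−Y|·P(x,y) over outcomes with max(X, Y) = 5 gives 2/3.
E[|X − Y| | max(X, Y) = 5] = (2/3) / (3/10) = 20/9.

20/9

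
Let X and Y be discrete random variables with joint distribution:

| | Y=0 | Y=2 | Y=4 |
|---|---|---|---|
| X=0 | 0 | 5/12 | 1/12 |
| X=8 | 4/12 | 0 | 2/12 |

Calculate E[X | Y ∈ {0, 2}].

32/9

P(Y ∈ {0, 2}) = 3/4.
Σ X·P over the event = 0·(5/12) + 8·(4/12) = 8/3.
E[X | Y ∈ {0, 2}] = (8/3) / (3/4) = 32/9.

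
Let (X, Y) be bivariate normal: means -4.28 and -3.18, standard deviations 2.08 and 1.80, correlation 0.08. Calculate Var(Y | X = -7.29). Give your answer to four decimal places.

3.2193

For a bivariate normal, Var(Y | X=x) = σ_Y²(1 − ρ²).
Var(Y | X=-7.29) = (1.80)²·(1 − (0.08)²) = 3.24·0.9936 = 3.2193.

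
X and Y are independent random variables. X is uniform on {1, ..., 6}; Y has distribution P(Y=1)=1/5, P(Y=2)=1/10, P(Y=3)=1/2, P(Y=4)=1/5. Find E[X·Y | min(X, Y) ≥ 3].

207/14

P(min(X, Y) ≥ 3) = 7/15.
Summing XY·P(x,y) over outcomes with min(X, Y) ≥ 3 gives 69/10.
E[X·Y | min(X, Y) ≥ 3] = (69/10) / (7/15) = 207/14.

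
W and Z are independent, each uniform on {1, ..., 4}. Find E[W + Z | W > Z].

Outcomes with W > Z: (2,1), (3,1), (3,2), (4,1), (4,2), (4,3), each with probability 1/16.
E[W + Z | W > Z] = (3 + 4 + 5 + 5 + 6 + 7) / 6 = 5.

5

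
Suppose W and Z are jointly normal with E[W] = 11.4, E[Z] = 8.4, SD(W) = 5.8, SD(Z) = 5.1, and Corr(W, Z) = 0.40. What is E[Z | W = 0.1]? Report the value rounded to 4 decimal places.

The regression of Z on W has slope ρ·σ_Z/σ_W and passes through (μ_W, μ_Z).
E[Z | W=0.1] = 8.4 + (0.40)·(5.1/5.8)·(0.1 − (11.4)) = 8.4 + (0.351724)·(-11.3) = 4.4255.

4.4255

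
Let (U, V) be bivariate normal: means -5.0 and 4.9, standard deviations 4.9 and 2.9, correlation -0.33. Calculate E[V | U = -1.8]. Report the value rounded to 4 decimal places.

4.2750

For a bivariate normal, E[V | U=x] = μ_V + ρ·(σ_V/σ_U)·(x − μ_U).
E[V | U=-1.8] = 4.9 + (-0.33)·(2.9/4.9)·(-1.8 − (-5.0)) = 4.9 + (-0.19531)·(3.2) = 4.2750.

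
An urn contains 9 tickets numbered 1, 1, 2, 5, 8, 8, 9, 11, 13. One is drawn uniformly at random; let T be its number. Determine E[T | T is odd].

P(T is odd) = 2/3.
Σ over the event: 1·2/9 + 5·1/9 + 9·1/9 + 11·1/9 + 13·1/9 = 40/9.
E[T | T is odd] = (40/9) / (2/3) = 20/3.

20/3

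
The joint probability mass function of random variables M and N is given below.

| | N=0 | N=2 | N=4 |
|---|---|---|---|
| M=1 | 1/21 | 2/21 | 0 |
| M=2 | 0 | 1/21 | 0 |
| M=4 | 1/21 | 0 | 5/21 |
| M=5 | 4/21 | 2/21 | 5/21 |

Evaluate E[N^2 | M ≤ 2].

P(M ≤ 2) = 4/21.
Σ N^2·P over the event = 0·(1/21) + 4·(2/21) + 4·(1/21) = 4/7.
E[N^2 | M ≤ 2] = (4/7) / (4/21) = 3.

3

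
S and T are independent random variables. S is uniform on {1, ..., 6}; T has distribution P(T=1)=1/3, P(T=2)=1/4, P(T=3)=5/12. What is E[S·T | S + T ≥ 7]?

63/5

P(S + T ≥ 7) = 25/72.
Summing ST·P(x,y) over outcomes with S + T ≥ 7 gives 35/8.
E[S·T | S + T ≥ 7] = (35/8) / (25/72) = 63/5.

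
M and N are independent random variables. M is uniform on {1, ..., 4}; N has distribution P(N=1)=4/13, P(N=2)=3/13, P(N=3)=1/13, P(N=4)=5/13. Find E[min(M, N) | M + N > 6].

P(M + N > 6) = 11/52.
Summing min(M,N)·P(x,y) over outcomes with M + N > 6 gives 19/26.
E[min(M, N) | M + N > 6] = (19/26) / (11/52) = 38/11.

38/11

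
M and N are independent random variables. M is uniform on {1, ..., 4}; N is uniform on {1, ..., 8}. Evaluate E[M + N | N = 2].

P(N = 2) = 1/8.
Summing (M+N)·P(x,y) over outcomes with N = 2 gives 9/16.
E[M + N | N = 2] = (9/16) / (1/8) = 9/2.

9/2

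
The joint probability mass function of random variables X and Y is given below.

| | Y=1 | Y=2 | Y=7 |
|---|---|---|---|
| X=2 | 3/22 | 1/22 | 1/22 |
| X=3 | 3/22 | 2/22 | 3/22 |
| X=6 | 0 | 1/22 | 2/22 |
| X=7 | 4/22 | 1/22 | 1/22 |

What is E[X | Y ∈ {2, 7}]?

17/4

P(Y ∈ {2, 7}) = 6/11.
Σ X·P over the event = 2·(1/22) + 2·(1/22) + 3·(2/22) + 3·(3/22) + 6·(1/22) + 6·(2/22) + 7·(1/22) + 7·(1/22) = 51/22.
E[X | Y ∈ {2, 7}] = (51/22) / (6/11) = 17/4.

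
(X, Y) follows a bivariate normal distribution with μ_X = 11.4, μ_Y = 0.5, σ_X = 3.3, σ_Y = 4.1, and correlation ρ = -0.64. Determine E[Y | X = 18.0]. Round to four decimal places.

The regression of Y on X has slope ρ·σ_Y/σ_X and passes through (μ_X, μ_Y).
E[Y | X=18.0] = 0.5 + (-0.64)·(4.1/3.3)·(18.0 − (11.4)) = 0.5 + (-0.79515)·(6.6) = -4.7480.

-4.7480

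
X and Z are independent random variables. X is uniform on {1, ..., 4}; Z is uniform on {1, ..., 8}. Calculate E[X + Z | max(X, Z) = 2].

Outcomes with max(X, Z) = 2: (1,2), (2,1), (2,2), each with probability 1/32.
E[X + Z | max(X, Z) = 2] = (3 + 3 + 4) / 3 = 10/3.

10/3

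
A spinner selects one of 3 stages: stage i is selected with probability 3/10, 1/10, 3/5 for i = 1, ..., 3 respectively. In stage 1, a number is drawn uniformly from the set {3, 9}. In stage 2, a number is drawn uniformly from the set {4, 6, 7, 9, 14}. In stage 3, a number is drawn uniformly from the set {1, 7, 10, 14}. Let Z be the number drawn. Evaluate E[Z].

E[Z | stage 1] = (3+9)/2 = 6.
E[Z | stage 2] = (4+6+7+9+14)/5 = 8.
E[Z | stage 3] = (1+7+10+14)/4 = 8.
E[Z] = (3/10)·(6) + (1/10)·(8) + (3/5)·(8) = 37/5.

37/5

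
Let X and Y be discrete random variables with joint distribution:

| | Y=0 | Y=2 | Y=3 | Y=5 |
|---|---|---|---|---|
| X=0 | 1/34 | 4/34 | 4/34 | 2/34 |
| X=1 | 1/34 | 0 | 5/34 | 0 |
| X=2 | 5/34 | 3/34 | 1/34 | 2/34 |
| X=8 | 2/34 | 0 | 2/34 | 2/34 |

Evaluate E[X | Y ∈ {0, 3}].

50/21

P(Y ∈ {0, 3}) = 21/34.
Σ X·P over the event = 0·(1/34) + 0·(4/34) + 1·(1/34) + 1·(5/34) + 2·(5/34) + 2·(1/34) + 8·(2/34) + 8·(2/34) = 25/17.
E[X | Y ∈ {0, 3}] = (25/17) / (21/34) = 50/21.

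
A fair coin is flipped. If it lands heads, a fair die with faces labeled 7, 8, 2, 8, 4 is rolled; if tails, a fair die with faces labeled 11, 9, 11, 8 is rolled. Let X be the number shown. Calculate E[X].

311/40

E[X | heads] = (7+8+2+8+4)/5 = 29/5.
E[X | tails] = (11+9+11+8)/4 = 39/4.
By the law of total expectation,
E[X] = (1/2)·(29/5) + (1/2)·(39/4) = 311/40.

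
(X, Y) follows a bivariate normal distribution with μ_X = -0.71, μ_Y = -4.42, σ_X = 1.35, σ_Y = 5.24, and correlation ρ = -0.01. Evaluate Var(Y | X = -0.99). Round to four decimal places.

Var(Y | X=x) = (1 − ρ²)·σ_Y².
Var(Y | X=-0.99) = (5.24)²·(1 − (-0.01)²) = 27.4576·0.9999 = 27.4549.

27.4549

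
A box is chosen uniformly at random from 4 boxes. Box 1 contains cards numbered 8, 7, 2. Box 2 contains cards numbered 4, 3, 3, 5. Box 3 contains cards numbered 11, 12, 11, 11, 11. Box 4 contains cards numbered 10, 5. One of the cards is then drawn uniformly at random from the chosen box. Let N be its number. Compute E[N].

1687/240

E[N | box 1] = (8+7+2)/3 = 17/3.
E[N | box 2] = (4+3+3+5)/4 = 15/4.
E[N | box 3] = (11+12+11+11+11)/5 = 56/5.
E[N | box 4] = (10+5)/2 = 15/2.
By the law of total expectation,
E[N] = (1/4)·(17/3) + (1/4)·(15/4) + (1/4)·(56/5) + (1/4)·(15/2) = 1687/240.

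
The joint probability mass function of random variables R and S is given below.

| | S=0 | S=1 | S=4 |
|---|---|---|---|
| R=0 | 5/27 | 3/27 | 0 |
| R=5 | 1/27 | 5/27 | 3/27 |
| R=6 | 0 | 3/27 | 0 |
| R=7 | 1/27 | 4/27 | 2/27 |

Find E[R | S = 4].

P(S = 4) = 5/27.
Σ R·P over the event = 5·(3/27) + 7·(2/27) = 29/27.
E[R | S = 4] = (29/27) / (5/27) = 29/5.

29/5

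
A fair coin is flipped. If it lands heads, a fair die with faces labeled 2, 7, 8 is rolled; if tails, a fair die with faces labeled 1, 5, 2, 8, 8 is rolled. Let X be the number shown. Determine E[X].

157/30

E[X | heads] = (2+7+8)/3 = 17/3.
E[X | tails] = (1+5+2+8+8)/5 = 24/5.
E[X] = (1/2)·(17/3) + (1/2)·(24/5) = 157/30.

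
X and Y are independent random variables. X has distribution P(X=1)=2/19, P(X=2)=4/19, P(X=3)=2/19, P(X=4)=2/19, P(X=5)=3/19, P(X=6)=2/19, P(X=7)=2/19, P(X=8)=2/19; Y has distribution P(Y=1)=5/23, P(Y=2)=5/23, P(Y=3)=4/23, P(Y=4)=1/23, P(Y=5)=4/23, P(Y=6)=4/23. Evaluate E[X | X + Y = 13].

P(X + Y = 13) = 16/437.
Summing X·P(x,y) over outcomes with X + Y = 13 gives 120/437.
E[X | X + Y = 13] = (120/437) / (16/437) = 15/2.

15/2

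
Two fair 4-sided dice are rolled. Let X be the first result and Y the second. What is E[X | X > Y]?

Outcomes with X > Y: (2,1), (3,1), (3,2), (4,1), (4,2), (4,3), each with probability 1/16.
E[X | X > Y] = (2 + 3 + 3 + 4 + 4 + 4) / 6 = 10/3.

10/3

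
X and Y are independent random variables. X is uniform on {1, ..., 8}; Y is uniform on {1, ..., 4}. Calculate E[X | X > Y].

P(X > Y) = 11/16.
Summing X·P(x,y) over outcomes with X > Y gives 31/8.
E[X | X > Y] = (31/8) / (11/16) = 62/11.

62/11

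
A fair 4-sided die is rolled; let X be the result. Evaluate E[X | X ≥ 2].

3

Given X ≥ 2, X is equally likely to be any of {2, 3, 4}.
E[X | X ≥ 2] = (2 + 3 + 4) / 3 = 3.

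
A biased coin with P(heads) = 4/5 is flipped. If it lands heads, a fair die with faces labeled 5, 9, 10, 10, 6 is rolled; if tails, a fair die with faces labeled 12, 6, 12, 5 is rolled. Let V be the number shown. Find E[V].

163/20

E[V | heads] = (5+9+10+10+6)/5 = 8.
E[V | tails] = (12+6+12+5)/4 = 35/4.
By the law of total expectation,
E[V] = (4/5)·(8) + (1/5)·(35/4) = 163/20.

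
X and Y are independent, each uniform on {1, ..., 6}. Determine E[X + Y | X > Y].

P(X > Y) = 5/12.
Summing (X+Y)·P(x,y) over outcomes with X > Y gives 35/12.
E[X + Y | X > Y] = (35/12) / (5/12) = 7.

7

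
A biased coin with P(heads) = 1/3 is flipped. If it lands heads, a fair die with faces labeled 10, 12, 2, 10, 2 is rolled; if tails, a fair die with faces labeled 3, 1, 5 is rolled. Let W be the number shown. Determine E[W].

E[W | heads] = (10+12+2+10+2)/5 = 36/5.
E[W | tails] = (3+1+5)/3 = 3.
E[W] = (1/3)·(36/5) + (2/3)·(3) = 22/5.

22/5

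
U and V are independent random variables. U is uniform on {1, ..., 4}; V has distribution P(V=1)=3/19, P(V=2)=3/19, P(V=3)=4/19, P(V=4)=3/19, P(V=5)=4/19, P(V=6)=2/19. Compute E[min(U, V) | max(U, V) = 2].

4/3

P(max(U, V) = 2) = 9/76.
Summing min(U,V)·P(x,y) over outcomes with max(U, V) = 2 gives 3/19.
E[min(U, V) | max(U, V) = 2] = (3/19) / (9/76) = 4/3.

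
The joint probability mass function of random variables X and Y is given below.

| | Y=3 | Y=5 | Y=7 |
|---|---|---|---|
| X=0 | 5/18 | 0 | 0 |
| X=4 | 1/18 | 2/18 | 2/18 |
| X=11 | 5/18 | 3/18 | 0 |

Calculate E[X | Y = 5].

P(Y = 5) = 5/18.
Σ X·P over the event = 4·(2/18) + 11·(3/18) = 41/18.
E[X | Y = 5] = (41/18) / (5/18) = 41/5.

41/5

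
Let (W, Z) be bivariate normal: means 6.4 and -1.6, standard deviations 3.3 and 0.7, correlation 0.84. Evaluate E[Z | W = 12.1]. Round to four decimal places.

-0.5844

The regression of Z on W has slope ρ·σ_Z/σ_W and passes through (μ_W, μ_Z).
E[Z | W=12.1] = -1.6 + (0.84)·(0.7/3.3)·(12.1 − (6.4)) = -1.6 + (0.17818)·(5.7) = -0.5844.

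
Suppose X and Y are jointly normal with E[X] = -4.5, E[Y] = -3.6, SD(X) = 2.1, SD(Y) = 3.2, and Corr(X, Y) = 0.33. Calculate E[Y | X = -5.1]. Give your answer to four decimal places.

E[Y | X=x] = μ_Y + ρ(σ_Y/σ_X)(x − μ_X) for jointly normal variables.
E[Y | X=-5.1] = -3.6 + (0.33)·(3.2/2.1)·(-5.1 − (-4.5)) = -3.6 + (0.50286)·(-0.6) = -3.9017.

-3.9017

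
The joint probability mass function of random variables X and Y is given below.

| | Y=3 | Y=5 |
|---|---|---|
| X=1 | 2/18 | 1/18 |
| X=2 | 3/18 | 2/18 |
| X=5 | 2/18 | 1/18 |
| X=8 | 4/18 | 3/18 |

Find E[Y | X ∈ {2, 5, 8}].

19/5

P(X ∈ {2, 5, 8}) = 5/6.
Σ Y·P over the event = 3·(3/18) + 5·(2/18) + 3·(2/18) + 5·(1/18) + 3·(4/18) + 5·(3/18) = 19/6.
E[Y | X ∈ {2, 5, 8}] = (19/6) / (5/6) = 19/5.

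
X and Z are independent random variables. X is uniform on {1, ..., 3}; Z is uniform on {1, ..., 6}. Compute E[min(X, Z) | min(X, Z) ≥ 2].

12/5

Outcomes with min(X, Z) ≥ 2: (2,2), (2,3), (2,4), (2,5), (2,6), (3,2), (3,3), (3,4), (3,5), (3,6), each with probability 1/18.
E[min(X, Z) | min(X, Z) ≥ 2] = (2 + 2 + 2 + 2 + 2 + 2 + 3 + 3 + 3 + 3) / 10 = 12/5.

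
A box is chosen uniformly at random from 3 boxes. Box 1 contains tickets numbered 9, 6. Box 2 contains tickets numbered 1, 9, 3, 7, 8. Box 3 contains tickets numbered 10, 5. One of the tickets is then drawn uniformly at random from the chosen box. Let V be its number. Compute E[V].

103/15

E[V | box 1] = (9+6)/2 = 15/2.
E[V | box 2] = (1+9+3+7+8)/5 = 28/5.
E[V | box 3] = (10+5)/2 = 15/2.
E[V] = (1/3)·(15/2) + (1/3)·(28/5) + (1/3)·(15/2) = 103/15.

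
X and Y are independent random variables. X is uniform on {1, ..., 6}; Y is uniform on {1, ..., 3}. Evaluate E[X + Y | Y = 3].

Outcomes with Y = 3: (1,3), (2,3), (3,3), (4,3), (5,3), (6,3), each with probability 1/18.
E[X + Y | Y = 3] = (4 + 5 + 6 + 7 + 8 + 9) / 6 = 13/2.

13/2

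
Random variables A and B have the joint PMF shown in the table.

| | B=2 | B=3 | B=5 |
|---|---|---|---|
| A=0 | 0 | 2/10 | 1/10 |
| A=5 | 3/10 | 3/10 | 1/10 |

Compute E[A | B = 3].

P(B = 3) = 1/2.
Summing A·P(A=x,B=y) over the conditioning event gives 3/2.
E[A | B = 3] = (3/2) / (1/2) = 3.

3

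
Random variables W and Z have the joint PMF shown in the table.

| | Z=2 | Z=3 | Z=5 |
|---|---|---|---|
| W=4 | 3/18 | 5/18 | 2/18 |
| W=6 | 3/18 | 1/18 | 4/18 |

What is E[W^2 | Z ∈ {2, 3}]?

P(Z ∈ {2, 3}) = 2/3.
Summing W^2·P(W=x,Z=y) over the conditioning event gives 136/9.
E[W^2 | Z ∈ {2, 3}] = (136/9) / (2/3) = 68/3.

68/3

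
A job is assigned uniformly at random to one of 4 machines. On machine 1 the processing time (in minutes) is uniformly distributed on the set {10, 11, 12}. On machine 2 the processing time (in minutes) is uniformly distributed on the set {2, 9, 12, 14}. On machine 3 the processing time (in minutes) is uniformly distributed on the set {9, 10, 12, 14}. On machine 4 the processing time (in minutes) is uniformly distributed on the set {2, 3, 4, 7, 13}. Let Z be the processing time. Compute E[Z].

373/40

E[Z | machine 1] = (10+11+12)/3 = 11.
E[Z | machine 2] = (2+9+12+14)/4 = 37/4.
E[Z | machine 3] = (9+10+12+14)/4 = 45/4.
E[Z | machine 4] = (2+3+4+7+13)/5 = 29/5.
By the law of total expectation,
E[Z] = (1/4)·(11) + (1/4)·(37/4) + (1/4)·(45/4) + (1/4)·(29/5) = 373/40.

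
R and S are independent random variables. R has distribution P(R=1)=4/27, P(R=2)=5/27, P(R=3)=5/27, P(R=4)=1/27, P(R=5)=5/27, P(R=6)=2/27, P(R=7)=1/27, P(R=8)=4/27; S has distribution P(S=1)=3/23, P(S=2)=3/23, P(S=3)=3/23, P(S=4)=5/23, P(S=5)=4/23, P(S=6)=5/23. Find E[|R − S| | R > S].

P(R > S) = 275/621.
Summing |R−S|·P(x,y) over outcomes with R > S gives 265/207.
E[|R − S| | R > S] = (265/207) / (275/621) = 159/55.

159/55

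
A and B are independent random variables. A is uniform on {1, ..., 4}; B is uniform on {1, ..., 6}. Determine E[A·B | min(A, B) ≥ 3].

63/4

Outcomes with min(A, B) ≥ 3: (3,3), (3,4), (3,5), (3,6), (4,3), (4,4), (4,5), (4,6), each with probability 1/24.
E[A·B | min(A, B) ≥ 3] = (9 + 12 + 15 + 18 + 12 + 16 + 20 + 24) / 8 = 63/4.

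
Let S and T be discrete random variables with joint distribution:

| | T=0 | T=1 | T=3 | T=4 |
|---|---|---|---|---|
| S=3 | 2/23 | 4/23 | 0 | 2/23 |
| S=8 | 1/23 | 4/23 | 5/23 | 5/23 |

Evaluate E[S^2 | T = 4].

P(T = 4) = 7/23.
Σ S^2·P over the event = 9·(2/23) + 64·(5/23) = 338/23.
E[S^2 | T = 4] = (338/23) / (7/23) = 338/7.

338/7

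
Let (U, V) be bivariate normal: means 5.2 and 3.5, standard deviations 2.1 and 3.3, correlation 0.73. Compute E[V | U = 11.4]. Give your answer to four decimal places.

10.6123

E[V | U=x] = μ_V + ρ(σ_V/σ_U)(x − μ_U) for jointly normal variables.
E[V | U=11.4] = 3.5 + (0.73)·(3.3/2.1)·(11.4 − (5.2)) = 3.5 + (1.14714)·(6.2) = 10.6123.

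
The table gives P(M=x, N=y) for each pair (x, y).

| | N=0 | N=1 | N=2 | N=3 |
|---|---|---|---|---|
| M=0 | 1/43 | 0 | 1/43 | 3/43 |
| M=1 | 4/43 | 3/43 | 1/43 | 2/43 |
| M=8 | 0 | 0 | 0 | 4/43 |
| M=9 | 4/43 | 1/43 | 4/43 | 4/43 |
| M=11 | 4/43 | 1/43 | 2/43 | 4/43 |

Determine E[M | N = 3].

114/17

P(N = 3) = 17/43.
Σ M·P over the event = 0·(3/43) + 1·(2/43) + 8·(4/43) + 9·(4/43) + 11·(4/43) = 114/43.
E[M | N = 3] = (114/43) / (17/43) = 114/17.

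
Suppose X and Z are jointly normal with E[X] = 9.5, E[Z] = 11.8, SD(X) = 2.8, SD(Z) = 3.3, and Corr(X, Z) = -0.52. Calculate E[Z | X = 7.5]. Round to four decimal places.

E[Z | X=x] = μ_Z + ρ(σ_Z/σ_X)(x − μ_X) for jointly normal variables.
E[Z | X=7.5] = 11.8 + (-0.52)·(3.3/2.8)·(7.5 − (9.5)) = 11.8 + (-0.61286)·(-2) = 13.0257.

13.0257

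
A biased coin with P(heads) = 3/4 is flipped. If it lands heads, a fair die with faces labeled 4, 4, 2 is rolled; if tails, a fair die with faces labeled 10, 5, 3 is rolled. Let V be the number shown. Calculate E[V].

E[V | heads] = (4+4+2)/3 = 10/3.
E[V | tails] = (10+5+3)/3 = 6.
By the law of total expectation,
E[V] = (3/4)·(10/3) + (1/4)·(6) = 4.

4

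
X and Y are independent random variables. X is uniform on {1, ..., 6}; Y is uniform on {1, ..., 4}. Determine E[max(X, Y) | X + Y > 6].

Outcomes with X + Y > 6: (3,4), (4,3), (4,4), (5,2), (5,3), (5,4), (6,1), (6,2), (6,3), (6,4), each with probability 1/24.
E[max(X, Y) | X + Y > 6] = (4 + 4 + 4 + 5 + 5 + 5 + 6 + 6 + 6 + 6) / 10 = 51/10.

51/10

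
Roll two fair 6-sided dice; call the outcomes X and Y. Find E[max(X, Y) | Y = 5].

31/6

P(Y = 5) = 1/6.
Summing max(X,Y)·P(x,y) over outcomes with Y = 5 gives 31/36.
E[max(X, Y) | Y = 5] = (31/36) / (1/6) = 31/6.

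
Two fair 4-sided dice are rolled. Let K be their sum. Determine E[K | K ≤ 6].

58/13

P(K ≤ 6) = 13/16.
Σ over the event: 2·1/16 + 3·1/8 + 4·3/16 + 5·1/4 + 6·3/16 = 29/8.
E[K | K ≤ 6] = (29/8) / (13/16) = 58/13.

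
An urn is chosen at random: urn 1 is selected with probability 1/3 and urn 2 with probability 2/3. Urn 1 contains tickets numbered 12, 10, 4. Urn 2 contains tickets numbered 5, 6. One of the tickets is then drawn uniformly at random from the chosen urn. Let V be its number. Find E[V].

E[V | urn 1] = (12+10+4)/3 = 26/3.
E[V | urn 2] = (5+6)/2 = 11/2.
By the law of total expectation,
E[V] = (1/3)·(26/3) + (2/3)·(11/2) = 59/9.

59/9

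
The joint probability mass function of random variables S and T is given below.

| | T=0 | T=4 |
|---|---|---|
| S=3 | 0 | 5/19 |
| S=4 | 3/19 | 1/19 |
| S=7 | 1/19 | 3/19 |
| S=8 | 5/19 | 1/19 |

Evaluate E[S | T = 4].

24/5

P(T = 4) = 10/19.
Σ S·P over the event = 3·(5/19) + 4·(1/19) + 7·(3/19) + 8·(1/19) = 48/19.
E[S | T = 4] = (48/19) / (10/19) = 24/5.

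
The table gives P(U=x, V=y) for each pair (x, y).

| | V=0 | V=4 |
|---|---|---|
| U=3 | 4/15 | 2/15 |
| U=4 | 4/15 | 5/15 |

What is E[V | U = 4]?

20/9

P(U = 4) = 3/5.
Σ V·P over the event = 0·(4/15) + 4·(5/15) = 4/3.
E[V | U = 4] = (4/3) / (3/5) = 20/9.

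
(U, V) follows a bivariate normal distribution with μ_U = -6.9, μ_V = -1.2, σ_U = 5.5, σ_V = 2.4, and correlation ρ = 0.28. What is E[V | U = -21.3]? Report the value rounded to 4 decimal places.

For a bivariate normal, E[V | U=x] = μ_V + ρ·(σ_V/σ_U)·(x − μ_U).
E[V | U=-21.3] = -1.2 + (0.28)·(2.4/5.5)·(-21.3 − (-6.9)) = -1.2 + (0.12218)·(-14.4) = -2.9594.

-2.9594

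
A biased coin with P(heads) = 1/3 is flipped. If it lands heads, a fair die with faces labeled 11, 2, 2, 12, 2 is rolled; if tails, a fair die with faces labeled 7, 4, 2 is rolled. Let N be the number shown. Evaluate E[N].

217/45

E[N | heads] = (11+2+2+12+2)/5 = 29/5.
E[N | tails] = (7+4+2)/3 = 13/3.
E[N] = (1/3)·(29/5) + (2/3)·(13/3) = 217/45.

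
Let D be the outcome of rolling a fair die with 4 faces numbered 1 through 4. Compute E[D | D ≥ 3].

Given D ≥ 3, D is equally likely to be any of {3, 4}.
E[D | D ≥ 3] = (3 + 4) / 2 = 7/2.

7/2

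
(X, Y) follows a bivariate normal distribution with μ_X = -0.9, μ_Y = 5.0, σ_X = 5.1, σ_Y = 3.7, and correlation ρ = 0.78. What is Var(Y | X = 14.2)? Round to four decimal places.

Var(Y | X=x) = (1 − ρ²)·σ_Y².
Var(Y | X=14.2) = (3.7)²·(1 − (0.78)²) = 13.69·0.3916 = 5.3610.

5.3610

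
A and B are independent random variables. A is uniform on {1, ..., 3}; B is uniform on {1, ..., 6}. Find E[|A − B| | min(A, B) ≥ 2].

17/10

Outcomes with min(A, B) ≥ 2: (2,2), (2,3), (2,4), (2,5), (2,6), (3,2), (3,3), (3,4), (3,5), (3,6), each with probability 1/18.
E[|A − B| | min(A, B) ≥ 2] = (0 + 1 + 2 + 3 + 4 + 1 + 0 + 1 + 2 + 3) / 10 = 17/10.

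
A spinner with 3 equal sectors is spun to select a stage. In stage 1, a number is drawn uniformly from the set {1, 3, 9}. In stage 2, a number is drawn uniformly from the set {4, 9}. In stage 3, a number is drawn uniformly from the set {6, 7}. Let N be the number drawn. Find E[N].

52/9

E[N | stage 1] = (1+3+9)/3 = 13/3.
E[N | stage 2] = (4+9)/2 = 13/2.
E[N | stage 3] = (6+7)/2 = 13/2.
By the law of total expectation,
E[N] = (1/3)·(13/3) + (1/3)·(13/2) + (1/3)·(13/2) = 52/9.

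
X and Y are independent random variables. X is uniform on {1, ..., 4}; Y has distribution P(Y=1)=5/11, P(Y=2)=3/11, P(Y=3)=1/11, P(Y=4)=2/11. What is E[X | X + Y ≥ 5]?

P(X + Y ≥ 5) = 1/2.
Summing X·P(x,y) over outcomes with X + Y ≥ 5 gives 35/22.
E[X | X + Y ≥ 5] = (35/22) / (1/2) = 35/11.

35/11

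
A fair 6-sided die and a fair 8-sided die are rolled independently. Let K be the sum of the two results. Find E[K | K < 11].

P(K < 11) = 19/24.
E[K | K < 11] = (11/2) / (19/24) = 132/19.

132/19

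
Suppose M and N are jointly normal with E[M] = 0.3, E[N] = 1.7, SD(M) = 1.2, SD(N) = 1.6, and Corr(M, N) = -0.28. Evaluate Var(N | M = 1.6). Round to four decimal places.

The conditional variance in a bivariate normal is σ_N²(1 − ρ²), independent of x.
Var(N | M=1.6) = (1.6)²·(1 − (-0.28)²) = 2.56·0.9216 = 2.3593.

2.3593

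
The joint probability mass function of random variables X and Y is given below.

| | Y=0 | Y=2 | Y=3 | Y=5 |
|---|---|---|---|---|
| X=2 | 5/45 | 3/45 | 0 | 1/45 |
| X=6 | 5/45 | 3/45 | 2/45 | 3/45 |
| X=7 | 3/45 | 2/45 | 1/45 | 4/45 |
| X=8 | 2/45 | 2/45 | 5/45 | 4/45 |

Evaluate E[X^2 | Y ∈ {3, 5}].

201/4

P(Y ∈ {3, 5}) = 4/9.
Σ X^2·P over the event = 4·(1/45) + 36·(2/45) + 36·(3/45) + 49·(1/45) + 49·(4/45) + 64·(5/45) + 64·(4/45) = 67/3.
E[X^2 | Y ∈ {3, 5}] = (67/3) / (4/9) = 201/4.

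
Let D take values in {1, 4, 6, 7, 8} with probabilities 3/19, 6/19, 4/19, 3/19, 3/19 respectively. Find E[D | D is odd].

P(D is odd) = 6/19.
Σ over the event: 1·3/19 + 7·3/19 = 24/19.
E[D | D is odd] = (24/19) / (6/19) = 4.

4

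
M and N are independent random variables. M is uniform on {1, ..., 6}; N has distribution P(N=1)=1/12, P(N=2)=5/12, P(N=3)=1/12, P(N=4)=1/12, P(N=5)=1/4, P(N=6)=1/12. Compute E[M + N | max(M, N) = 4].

68/11

P(max(M, N) = 4) = 11/72.
Summing (M+N)·P(x,y) over outcomes with max(M, N) = 4 gives 17/18.
E[M + N | max(M, N) = 4] = (17/18) / (11/72) = 68/11.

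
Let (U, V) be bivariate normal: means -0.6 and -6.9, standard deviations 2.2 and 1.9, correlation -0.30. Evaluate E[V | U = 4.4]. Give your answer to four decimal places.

E[V | U=x] = μ_V + ρ(σ_V/σ_U)(x − μ_U) for jointly normal variables.
E[V | U=4.4] = -6.9 + (-0.30)·(1.9/2.2)·(4.4 − (-0.6)) = -6.9 + (-0.25909)·(5) = -8.1955.

-8.1955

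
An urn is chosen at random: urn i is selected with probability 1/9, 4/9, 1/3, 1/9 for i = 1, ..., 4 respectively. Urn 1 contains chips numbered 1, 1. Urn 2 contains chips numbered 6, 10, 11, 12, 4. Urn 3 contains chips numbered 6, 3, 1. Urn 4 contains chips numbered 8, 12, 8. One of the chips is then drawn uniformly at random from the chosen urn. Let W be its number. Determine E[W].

E[W | urn 1] = (1+1)/2 = 1.
E[W | urn 2] = (6+10+11+12+4)/5 = 43/5.
E[W | urn 3] = (6+3+1)/3 = 10/3.
E[W | urn 4] = (8+12+8)/3 = 28/3.
By the law of total expectation,
E[W] = (1/9)·(1) + (4/9)·(43/5) + (1/3)·(10/3) + (1/9)·(28/3) = 821/135.

821/135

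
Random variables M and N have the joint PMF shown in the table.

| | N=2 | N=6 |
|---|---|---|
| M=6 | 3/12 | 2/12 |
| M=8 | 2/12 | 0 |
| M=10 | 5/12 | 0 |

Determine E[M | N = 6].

6

P(N = 6) = 1/6.
Σ M·P over the event = 6·(2/12) = 1.
E[M | N = 6] = (1) / (1/6) = 6.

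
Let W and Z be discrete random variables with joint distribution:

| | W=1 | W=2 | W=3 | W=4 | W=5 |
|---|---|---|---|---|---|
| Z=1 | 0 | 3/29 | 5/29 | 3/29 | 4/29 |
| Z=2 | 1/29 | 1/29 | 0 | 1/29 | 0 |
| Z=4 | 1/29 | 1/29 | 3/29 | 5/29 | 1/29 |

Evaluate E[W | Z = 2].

P(Z = 2) = 3/29.
Σ W·P over the event = 1·(1/29) + 2·(1/29) + 4·(1/29) = 7/29.
E[W | Z = 2] = (7/29) / (3/29) = 7/3.

7/3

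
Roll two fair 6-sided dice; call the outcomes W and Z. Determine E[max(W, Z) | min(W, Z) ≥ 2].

24/5

P(min(W, Z) ≥ 2) = 25/36.
Summing max(W,Z)·P(x,y) over outcomes with min(W, Z) ≥ 2 gives 10/3.
E[max(W, Z) | min(W, Z) ≥ 2] = (10/3) / (25/36) = 24/5.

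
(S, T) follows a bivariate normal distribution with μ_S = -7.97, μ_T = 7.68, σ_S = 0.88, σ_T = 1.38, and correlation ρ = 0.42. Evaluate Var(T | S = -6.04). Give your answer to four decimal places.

1.5685

For a bivariate normal, Var(T | S=x) = σ_T²(1 − ρ²).
Var(T | S=-6.04) = (1.38)²·(1 − (0.42)²) = 1.9044·0.8236 = 1.5685.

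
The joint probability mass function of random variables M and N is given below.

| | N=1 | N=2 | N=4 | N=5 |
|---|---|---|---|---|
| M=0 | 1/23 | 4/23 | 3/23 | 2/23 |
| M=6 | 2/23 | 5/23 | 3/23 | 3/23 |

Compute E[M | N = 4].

P(N = 4) = 6/23.
Summing M·P(M=x,N=y) over the conditioning event gives 18/23.
E[M | N = 4] = (18/23) / (6/23) = 3.

3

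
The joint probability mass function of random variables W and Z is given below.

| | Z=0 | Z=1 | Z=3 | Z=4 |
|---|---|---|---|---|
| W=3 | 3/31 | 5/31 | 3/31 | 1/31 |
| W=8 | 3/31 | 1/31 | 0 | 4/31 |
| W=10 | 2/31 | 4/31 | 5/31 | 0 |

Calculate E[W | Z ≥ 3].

P(Z ≥ 3) = 13/31.
Σ W·P over the event = 3·(3/31) + 3·(1/31) + 8·(4/31) + 10·(5/31) = 94/31.
E[W | Z ≥ 3] = (94/31) / (13/31) = 94/13.

94/13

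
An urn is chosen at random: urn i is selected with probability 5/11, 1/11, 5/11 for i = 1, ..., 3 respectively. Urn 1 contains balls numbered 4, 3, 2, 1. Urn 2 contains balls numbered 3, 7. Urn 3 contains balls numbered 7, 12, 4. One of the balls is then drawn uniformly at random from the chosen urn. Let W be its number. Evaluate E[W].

E[W | urn 1] = (4+3+2+1)/4 = 5/2.
E[W | urn 2] = (3+7)/2 = 5.
E[W | urn 3] = (7+12+4)/3 = 23/3.
By the law of total expectation,
E[W] = (5/11)·(5/2) + (1/11)·(5) + (5/11)·(23/3) = 335/66.

335/66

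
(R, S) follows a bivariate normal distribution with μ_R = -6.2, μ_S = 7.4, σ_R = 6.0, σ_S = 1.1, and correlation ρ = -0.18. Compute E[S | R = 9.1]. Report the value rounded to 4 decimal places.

6.8951

For a bivariate normal, E[S | R=x] = μ_S + ρ·(σ_S/σ_R)·(x − μ_R).
E[S | R=9.1] = 7.4 + (-0.18)·(1.1/6.0)·(9.1 − (-6.2)) = 7.4 + (-0.033)·(15.3) = 6.8951.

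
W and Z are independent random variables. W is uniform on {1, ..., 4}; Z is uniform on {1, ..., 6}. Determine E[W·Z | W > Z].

Outcomes with W > Z: (2,1), (3,1), (3,2), (4,1), (4,2), (4,3), each with probability 1/24.
E[W·Z | W > Z] = (2 + 3 + 6 + 4 + 8 + 12) / 6 = 35/6.

35/6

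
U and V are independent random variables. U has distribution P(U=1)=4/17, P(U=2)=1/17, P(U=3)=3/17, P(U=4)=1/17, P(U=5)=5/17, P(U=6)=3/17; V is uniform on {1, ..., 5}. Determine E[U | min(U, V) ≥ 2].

58/13

P(min(U, V) ≥ 2) = 52/85.
Summing U·P(x,y) over outcomes with min(U, V) ≥ 2 gives 232/85.
E[U | min(U, V) ≥ 2] = (232/85) / (52/85) = 58/13.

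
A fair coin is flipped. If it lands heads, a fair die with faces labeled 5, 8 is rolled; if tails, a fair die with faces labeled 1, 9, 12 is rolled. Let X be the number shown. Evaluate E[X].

83/12

E[X | heads] = (5+8)/2 = 13/2.
E[X | tails] = (1+9+12)/3 = 22/3.
By the law of total expectation,
E[X] = (1/2)·(13/2) + (1/2)·(22/3) = 83/12.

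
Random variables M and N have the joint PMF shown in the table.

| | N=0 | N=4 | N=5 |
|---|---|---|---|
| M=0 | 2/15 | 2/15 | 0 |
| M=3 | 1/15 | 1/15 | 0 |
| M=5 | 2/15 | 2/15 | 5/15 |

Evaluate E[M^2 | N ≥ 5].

P(N ≥ 5) = 1/3.
Σ M^2·P over the event = 25·(5/15) = 25/3.
E[M^2 | N ≥ 5] = (25/3) / (1/3) = 25.

25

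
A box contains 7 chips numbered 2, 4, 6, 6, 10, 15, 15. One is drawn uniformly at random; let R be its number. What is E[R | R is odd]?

15

P(R is odd) = 2/7.
Σ over the event: 15·2/7 = 30/7.
E[R | R is odd] = (30/7) / (2/7) = 15.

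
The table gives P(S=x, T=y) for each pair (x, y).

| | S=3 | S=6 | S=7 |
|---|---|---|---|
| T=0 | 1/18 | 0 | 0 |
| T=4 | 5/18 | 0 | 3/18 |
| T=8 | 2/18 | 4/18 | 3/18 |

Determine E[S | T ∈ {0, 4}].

13/3

P(T ∈ {0, 4}) = 1/2.
Σ S·P over the event = 3·(1/18) + 3·(5/18) + 7·(3/18) = 13/6.
E[S | T ∈ {0, 4}] = (13/6) / (1/2) = 13/3.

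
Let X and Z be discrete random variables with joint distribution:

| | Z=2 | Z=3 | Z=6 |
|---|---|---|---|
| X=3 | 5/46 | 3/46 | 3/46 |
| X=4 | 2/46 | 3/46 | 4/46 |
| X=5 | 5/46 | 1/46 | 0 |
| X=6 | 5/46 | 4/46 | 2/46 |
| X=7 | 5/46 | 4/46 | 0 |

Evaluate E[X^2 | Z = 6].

P(Z = 6) = 9/46.
Σ X^2·P over the event = 9·(3/46) + 16·(4/46) + 36·(2/46) = 163/46.
E[X^2 | Z = 6] = (163/46) / (9/46) = 163/9.

163/9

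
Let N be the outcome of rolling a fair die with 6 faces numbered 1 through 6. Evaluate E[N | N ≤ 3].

2

Given N ≤ 3, N is equally likely to be any of {1, 2, 3}.
E[N | N ≤ 3] = (1 + 2 + 3) / 3 = 2.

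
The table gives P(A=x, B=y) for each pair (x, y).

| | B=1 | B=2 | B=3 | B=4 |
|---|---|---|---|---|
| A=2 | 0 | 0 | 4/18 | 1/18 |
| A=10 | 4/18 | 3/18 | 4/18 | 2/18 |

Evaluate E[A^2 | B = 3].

P(B = 3) = 4/9.
Σ A^2·P over the event = 4·(4/18) + 100·(4/18) = 208/9.
E[A^2 | B = 3] = (208/9) / (4/9) = 52.

52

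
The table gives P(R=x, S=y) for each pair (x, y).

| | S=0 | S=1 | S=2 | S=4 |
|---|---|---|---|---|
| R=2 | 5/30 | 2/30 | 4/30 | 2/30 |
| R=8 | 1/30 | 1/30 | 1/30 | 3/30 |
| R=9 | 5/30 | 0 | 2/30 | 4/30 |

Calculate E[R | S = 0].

P(S = 0) = 11/30.
Σ R·P over the event = 2·(5/30) + 8·(1/30) + 9·(5/30) = 21/10.
E[R | S = 0] = (21/10) / (11/30) = 63/11.

63/11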